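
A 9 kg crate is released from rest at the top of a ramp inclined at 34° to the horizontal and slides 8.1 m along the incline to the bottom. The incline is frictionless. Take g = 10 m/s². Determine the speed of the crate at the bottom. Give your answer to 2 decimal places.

9.52 m/s

The weight component along the incline is mg sin 34° = 50.327 N and the normal force is N = mg cos 34° = 74.613 N.
With no friction, a = g sin 34° = 5.5919 m/s².
Starting from rest over a distance of 8.1 m, v² = 2aL = 2 × 5.5919 × 8.1 = 90.5888, so v = 9.5178 m/s.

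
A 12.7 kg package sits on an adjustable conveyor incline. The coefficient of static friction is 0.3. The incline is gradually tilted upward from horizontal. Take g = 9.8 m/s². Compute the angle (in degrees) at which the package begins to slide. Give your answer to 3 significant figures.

At the threshold of sliding, static friction is at its maximum μ_s N and exactly balances the weight component along the incline: mg sin θ = μ_s mg cos θ.
Hence tan θ = μ_s = 0.3, so θ = arctan(0.3) = 16.6992°.

16.7°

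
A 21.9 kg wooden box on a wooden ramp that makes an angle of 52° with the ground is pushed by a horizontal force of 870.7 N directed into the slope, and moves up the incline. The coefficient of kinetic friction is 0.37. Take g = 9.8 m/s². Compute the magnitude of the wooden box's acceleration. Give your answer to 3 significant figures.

The horizontal push has components F cos 52° = 870.7 × 0.6157 = 536.090 N up the incline and F sin 52° = 870.7 × 0.7880 = 686.112 N pressing into the surface.
The normal force is therefore N = mg cos 52° + F sin 52° = 132.142 + 686.112 = 818.254 N, and kinetic friction down the slope is μN = 0.37 × 818.254 = 302.754 N.
Along the incline: F cos 52° − mg sin 52° − μN = ma, so 536.090 − 169.121 − 302.754 = 21.9 a, giving a = 2.9322 m/s².

2.93 m/s²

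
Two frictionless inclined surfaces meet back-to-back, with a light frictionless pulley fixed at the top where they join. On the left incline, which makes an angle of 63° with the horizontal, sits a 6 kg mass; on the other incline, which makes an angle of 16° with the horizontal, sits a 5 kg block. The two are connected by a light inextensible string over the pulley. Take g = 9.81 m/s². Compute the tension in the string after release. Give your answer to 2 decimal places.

31.21 N

Resolve each weight along its own incline: the 6 kg mass has component 6 × 9.81 × sin 63° = 52.445 N down its slope, and the 5 kg mass has 5 × 9.81 × sin 16° = 13.520 N down its slope.
The 6 kg side's 52.445 N exceeds the other side's 13.520 N, so that mass slides down and the 5 kg mass slides up. Taking that direction as positive, Newton's second law for the whole system gives 52.445 − 13.520 = (6 + 5) a, so a = 38.925 / 11 = 3.5386 m/s².
For the 5 kg mass (up-slope positive): T − 13.520 = 5 × 3.5386, so T = 31.213 N.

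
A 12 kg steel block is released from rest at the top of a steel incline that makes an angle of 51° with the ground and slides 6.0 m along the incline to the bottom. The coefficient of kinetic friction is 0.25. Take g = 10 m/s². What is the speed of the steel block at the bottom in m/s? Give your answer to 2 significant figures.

The weight component along the incline is mg sin 51° = 93.258 N and the normal force is N = mg cos 51° = 75.518 N.
Friction up the slope is f = μN = 0.25 × 75.518 = 18.880 N, so the net downslope force is 93.258 − 18.880 = 74.378 N and a = 74.378 / 12 = 6.1982 m/s².
Starting from rest over a distance of 6.0 m, v² = 2aL = 2 × 6.1982 × 6.0 = 74.3784, so v = 8.6243 m/s.

8.6 m/s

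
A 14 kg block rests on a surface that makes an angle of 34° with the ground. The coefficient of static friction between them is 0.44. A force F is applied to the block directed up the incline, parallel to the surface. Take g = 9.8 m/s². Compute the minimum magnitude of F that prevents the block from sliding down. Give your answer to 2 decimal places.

The normal force is N = mg cos 34° = 113.744 N. With F at its minimum the block is on the verge of sliding down, so static friction is at its maximum μ_s N = 0.44 × 113.744 = 50.047 N and acts up the slope.
Equilibrium along the incline: F + μ_s N = mg sin 34°, so F = 76.721 − 50.047 = 26.674 N.

26.67 N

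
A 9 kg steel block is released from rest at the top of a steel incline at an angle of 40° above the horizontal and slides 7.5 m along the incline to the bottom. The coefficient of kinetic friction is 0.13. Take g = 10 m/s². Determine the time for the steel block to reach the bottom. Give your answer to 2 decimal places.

The weight component along the incline is mg sin 40° = 57.851 N and the normal force is N = mg cos 40° = 68.944 N.
Friction up the slope is f = μN = 0.13 × 68.944 = 8.963 N, so the net downslope force is 57.851 − 8.963 = 48.888 N and a = 48.888 / 9 = 5.4320 m/s².
Starting from rest, L = ½at², so t = √(2L/a) = √(2 × 7.5 / 5.4320) = 1.6618 s.

1.66 s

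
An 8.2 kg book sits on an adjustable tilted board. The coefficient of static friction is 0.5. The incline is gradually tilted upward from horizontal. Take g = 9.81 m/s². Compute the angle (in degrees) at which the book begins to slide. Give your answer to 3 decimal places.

26.565°

At the threshold of sliding, static friction is at its maximum μ_s N and exactly balances the weight component along the incline: mg sin θ = μ_s mg cos θ.
Hence tan θ = μ_s = 0.5, so θ = arctan(0.5) = 26.5651°.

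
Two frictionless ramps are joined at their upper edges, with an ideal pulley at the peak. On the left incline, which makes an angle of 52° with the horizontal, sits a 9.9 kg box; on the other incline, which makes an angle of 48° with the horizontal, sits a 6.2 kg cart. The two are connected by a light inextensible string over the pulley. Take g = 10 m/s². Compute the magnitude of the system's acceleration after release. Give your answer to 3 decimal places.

Resolve each weight along its own incline: the 9.9 kg mass has component 9.9 × 10 × sin 52° = 78.013 N down its slope, and the 6.2 kg mass has 6.2 × 10 × sin 48° = 46.075 N down its slope.
The 9.9 kg side's 78.013 N exceeds the other side's 46.075 N, so that mass slides down and the 6.2 kg mass slides up. Taking that direction as positive, Newton's second law for the whole system gives 78.013 − 46.075 = (9.9 + 6.2) a, so a = 31.938 / 16.1 = 1.9837 m/s².

1.984 m/s²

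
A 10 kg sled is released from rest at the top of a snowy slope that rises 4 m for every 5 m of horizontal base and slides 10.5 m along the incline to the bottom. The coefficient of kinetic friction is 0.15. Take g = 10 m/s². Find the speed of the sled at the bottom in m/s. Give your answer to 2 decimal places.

The weight component along the incline is mg sin 38.66° = 62.470 N and the normal force is N = mg cos 38.66° = 78.087 N.
Friction up the slope is f = μN = 0.15 × 78.087 = 11.713 N, so the net downslope force is 62.470 − 11.713 = 50.757 N and a = 50.757 / 10 = 5.0757 m/s².
Starting from rest over a distance of 10.5 m, v² = 2aL = 2 × 5.0757 × 10.5 = 106.5897, so v = 10.3242 m/s.

10.32 m/s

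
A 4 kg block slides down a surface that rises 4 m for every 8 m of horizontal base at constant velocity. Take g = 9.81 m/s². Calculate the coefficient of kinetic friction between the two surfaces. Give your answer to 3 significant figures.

0.500

At constant velocity the net force along the incline is zero: mg sin 26.57° = μ mg cos 26.57°.
So μ = tan 26.57° = 0.4472 / 0.8944 = 0.5000.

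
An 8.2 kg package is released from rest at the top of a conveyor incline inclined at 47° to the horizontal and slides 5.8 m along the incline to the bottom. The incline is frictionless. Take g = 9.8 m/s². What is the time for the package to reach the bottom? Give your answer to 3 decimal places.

1.272 s

The weight component along the incline is mg sin 47° = 58.772 N and the normal force is N = mg cos 47° = 54.805 N.
With no friction, a = g sin 47° = 7.1673 m/s².
Starting from rest, L = ½at², so t = √(2L/a) = √(2 × 5.8 / 7.1673) = 1.2722 s.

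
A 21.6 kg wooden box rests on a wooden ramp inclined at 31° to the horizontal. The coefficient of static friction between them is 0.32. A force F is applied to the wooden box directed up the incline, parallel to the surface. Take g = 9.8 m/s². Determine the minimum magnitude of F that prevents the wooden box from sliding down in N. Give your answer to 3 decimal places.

The normal force is N = mg cos 31° = 181.445 N. With F at its minimum the wooden box is on the verge of sliding down, so static friction is at its maximum μ_s N = 0.32 × 181.445 = 58.062 N and acts up the slope.
Equilibrium along the incline: F + μ_s N = mg sin 31°, so F = 109.023 − 58.062 = 50.961 N.

50.961 N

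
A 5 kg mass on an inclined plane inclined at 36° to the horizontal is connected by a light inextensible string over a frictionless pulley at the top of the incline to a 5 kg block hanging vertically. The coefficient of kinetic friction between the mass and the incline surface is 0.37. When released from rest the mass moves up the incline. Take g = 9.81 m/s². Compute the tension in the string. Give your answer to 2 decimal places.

46.28 N

For the mass on the incline: the weight component along the slope is m₁g sin 36° = 5 × 9.81 × 0.5878 = 28.832 N and the normal force is N = m₁g cos 36° = 39.682 N.
Kinetic friction opposes the mass's motion up the incline: f = μN = 0.37 × 39.682 = 14.682 N acting down the slope.
Newton's second law for the mass (up-slope positive): T − 28.832 − 14.682 = 5 a. For the hanging block (downward positive): 5 × 9.81 − T = 5 a.
Adding the two equations eliminates T: 5.536 = 10 a, so a = 0.5536 m/s².
Then from the hanging block's equation, T = 5 × (9.81 − 0.5536) = 46.282 N.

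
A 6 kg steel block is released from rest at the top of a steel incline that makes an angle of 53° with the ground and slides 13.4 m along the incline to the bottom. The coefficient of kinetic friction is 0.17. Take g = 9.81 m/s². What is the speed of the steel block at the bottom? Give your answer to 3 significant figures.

13.5 m/s

The weight component along the incline is mg sin 53° = 47.008 N and the normal force is N = mg cos 53° = 35.423 N.
Friction up the slope is f = μN = 0.17 × 35.423 = 6.022 N, so the net downslope force is 47.008 − 6.022 = 40.986 N and a = 40.986 / 6 = 6.8310 m/s².
Starting from rest over a distance of 13.4 m, v² = 2aL = 2 × 6.8310 × 13.4 = 183.0708, so v = 13.5304 m/s.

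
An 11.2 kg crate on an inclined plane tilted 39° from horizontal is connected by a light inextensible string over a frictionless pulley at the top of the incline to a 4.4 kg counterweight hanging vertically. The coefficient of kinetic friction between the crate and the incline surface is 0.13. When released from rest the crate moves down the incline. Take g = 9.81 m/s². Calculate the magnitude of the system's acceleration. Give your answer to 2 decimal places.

For the crate on the incline: the weight component along the slope is m₁g sin 39° = 11.2 × 9.81 × 0.6293 = 69.142 N and the normal force is N = m₁g cos 39° = 85.387 N.
Kinetic friction opposes the crate's motion down the incline: f = μN = 0.13 × 85.387 = 11.100 N acting up the slope.
Newton's second law for the crate (down-slope positive): 69.142 − 11.100 − T = 11.2 a. For the hanging counterweight (upward positive): T − 4.4 × 9.81 = 4.4 a.
Adding the two equations eliminates T: 14.878 = 15.6 a, so a = 0.9537 m/s².

0.95 m/s²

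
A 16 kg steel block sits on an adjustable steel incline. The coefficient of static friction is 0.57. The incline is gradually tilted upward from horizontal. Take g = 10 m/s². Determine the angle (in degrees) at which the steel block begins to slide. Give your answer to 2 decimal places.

29.68°

At the threshold of sliding, static friction is at its maximum μ_s N and exactly balances the weight component along the incline: mg sin θ = μ_s mg cos θ.
Hence tan θ = μ_s = 0.57, so θ = arctan(0.57) = 29.6831°.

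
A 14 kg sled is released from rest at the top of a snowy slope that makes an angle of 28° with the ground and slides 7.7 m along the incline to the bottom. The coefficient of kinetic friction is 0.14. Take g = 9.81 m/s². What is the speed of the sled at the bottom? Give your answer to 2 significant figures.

7.2 m/s

The weight component along the incline is mg sin 28° = 64.477 N and the normal force is N = mg cos 28° = 121.264 N.
Friction up the slope is f = μN = 0.14 × 121.264 = 16.977 N, so the net downslope force is 64.477 − 16.977 = 47.500 N and a = 47.500 / 14 = 3.3929 m/s².
Starting from rest over a distance of 7.7 m, v² = 2aL = 2 × 3.3929 × 7.7 = 52.2507, so v = 7.2285 m/s.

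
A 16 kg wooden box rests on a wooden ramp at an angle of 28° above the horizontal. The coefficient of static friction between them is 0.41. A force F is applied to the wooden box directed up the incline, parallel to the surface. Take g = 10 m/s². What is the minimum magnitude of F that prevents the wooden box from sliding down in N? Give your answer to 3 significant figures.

The normal force is N = mg cos 28° = 141.272 N. With F at its minimum the wooden box is on the verge of sliding down, so static friction is at its maximum μ_s N = 0.41 × 141.272 = 57.922 N and acts up the slope.
Equilibrium along the incline: F + μ_s N = mg sin 28°, so F = 75.115 − 57.922 = 17.193 N.

17.2 N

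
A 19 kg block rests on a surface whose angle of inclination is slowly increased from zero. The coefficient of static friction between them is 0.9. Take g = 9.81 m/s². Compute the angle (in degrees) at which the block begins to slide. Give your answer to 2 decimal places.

At the threshold of sliding, static friction is at its maximum μ_s N and exactly balances the weight component along the incline: mg sin θ = μ_s mg cos θ.
Hence tan θ = μ_s = 0.9, so θ = arctan(0.9) = 41.9872°.

41.99°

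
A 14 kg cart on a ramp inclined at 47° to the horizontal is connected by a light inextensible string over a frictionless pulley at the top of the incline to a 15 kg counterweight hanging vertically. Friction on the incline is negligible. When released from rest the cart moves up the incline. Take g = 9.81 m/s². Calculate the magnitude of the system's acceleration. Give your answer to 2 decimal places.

1.61 m/s²

For the cart on the incline: the weight component along the slope is m₁g sin 47° = 14 × 9.81 × 0.7314 = 100.450 N and the normal force is N = m₁g cos 47° = 93.666 N.
Newton's second law for the cart (up-slope positive): T − 100.450 = 14 a. For the hanging counterweight (downward positive): 15 × 9.81 − T = 15 a.
Adding the two equations eliminates T: 46.700 = 29 a, so a = 1.6103 m/s².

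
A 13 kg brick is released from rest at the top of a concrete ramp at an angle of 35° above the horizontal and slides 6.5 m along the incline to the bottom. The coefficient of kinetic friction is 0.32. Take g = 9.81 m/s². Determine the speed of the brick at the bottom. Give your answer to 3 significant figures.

6.30 m/s

The weight component along the incline is mg sin 35° = 73.148 N and the normal force is N = mg cos 35° = 104.466 N.
Friction up the slope is f = μN = 0.32 × 104.466 = 33.429 N, so the net downslope force is 73.148 − 33.429 = 39.719 N and a = 39.719 / 13 = 3.0553 m/s².
Starting from rest over a distance of 6.5 m, v² = 2aL = 2 × 3.0553 × 6.5 = 39.7189, so v = 6.3023 m/s.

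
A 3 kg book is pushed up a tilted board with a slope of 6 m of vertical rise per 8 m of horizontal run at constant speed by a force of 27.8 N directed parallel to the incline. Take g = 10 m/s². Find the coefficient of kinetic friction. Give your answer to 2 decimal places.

0.41

At constant speed ΣF = 0 along the incline. The applied 27.8 N acts up the slope; the weight component mg sin 36.87° = 18.000 N and kinetic friction μN both act down the slope.
So 27.8 = 18.000 + μ × 24.000, giving μ = (27.8 − 18.000) / 24.000 = 0.4083.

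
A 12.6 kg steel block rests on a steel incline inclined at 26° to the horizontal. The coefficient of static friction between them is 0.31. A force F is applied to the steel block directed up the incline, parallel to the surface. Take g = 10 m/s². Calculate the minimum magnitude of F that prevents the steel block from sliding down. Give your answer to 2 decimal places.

The normal force is N = mg cos 26° = 113.248 N. With F at its minimum the steel block is on the verge of sliding down, so static friction is at its maximum μ_s N = 0.31 × 113.248 = 35.107 N and acts up the slope.
Equilibrium along the incline: F + μ_s N = mg sin 26°, so F = 55.235 − 35.107 = 20.128 N.

20.13 N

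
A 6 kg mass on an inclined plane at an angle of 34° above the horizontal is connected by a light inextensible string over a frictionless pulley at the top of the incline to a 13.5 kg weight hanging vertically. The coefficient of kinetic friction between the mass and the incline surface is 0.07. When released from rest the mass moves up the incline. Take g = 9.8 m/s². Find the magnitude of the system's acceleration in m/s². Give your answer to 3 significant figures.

4.92 m/s²

For the mass on the incline: the weight component along the slope is m₁g sin 34° = 6 × 9.8 × 0.5592 = 32.881 N and the normal force is N = m₁g cos 34° = 48.747 N.
Kinetic friction opposes the mass's motion up the incline: f = μN = 0.07 × 48.747 = 3.412 N acting down the slope.
Newton's second law for the mass (up-slope positive): T − 32.881 − 3.412 = 6 a. For the hanging weight (downward positive): 13.5 × 9.8 − T = 13.5 a.
Adding the two equations eliminates T: 96.007 = 19.5 a, so a = 4.9234 m/s².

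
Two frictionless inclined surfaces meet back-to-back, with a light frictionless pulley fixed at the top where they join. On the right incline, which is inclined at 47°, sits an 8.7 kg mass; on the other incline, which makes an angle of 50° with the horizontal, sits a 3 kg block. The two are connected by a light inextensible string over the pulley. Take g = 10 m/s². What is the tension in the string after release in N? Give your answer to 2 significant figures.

33 N

Resolve each weight along its own incline: the 8.7 kg mass has component 8.7 × 10 × sin 47° = 63.628 N down its slope, and the 3 kg mass has 3 × 10 × sin 50° = 22.981 N down its slope.
The 8.7 kg side's 63.628 N exceeds the other side's 22.981 N, so that mass slides down and the 3 kg mass slides up. Taking that direction as positive, Newton's second law for the whole system gives 63.628 − 22.981 = (8.7 + 3) a, so a = 40.647 / 11.7 = 3.4741 m/s².
For the 3 kg mass (up-slope positive): T − 22.981 = 3 × 3.4741, so T = 33.403 N.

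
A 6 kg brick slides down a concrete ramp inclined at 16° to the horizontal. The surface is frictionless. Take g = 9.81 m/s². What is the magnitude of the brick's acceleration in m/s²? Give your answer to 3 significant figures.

Resolving the weight along the incline: the component pulling the brick down the slope is mg sin 16° = 6 × 9.81 × 0.2756 = 16.222 N, and the normal force is N = mg cos 16° = 6 × 9.81 × 0.9613 = 56.582 N.
With no friction the net force along the incline is 16.222 N, so a = g sin 16° = 16.222 / 6 = 2.7037 m/s².

2.70 m/s²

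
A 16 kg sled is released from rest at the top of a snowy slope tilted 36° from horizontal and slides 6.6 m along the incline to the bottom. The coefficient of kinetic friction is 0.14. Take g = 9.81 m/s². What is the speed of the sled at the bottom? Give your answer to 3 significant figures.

The weight component along the incline is mg sin 36° = 92.259 N and the normal force is N = mg cos 36° = 126.983 N.
Friction up the slope is f = μN = 0.14 × 126.983 = 17.778 N, so the net downslope force is 92.259 − 17.778 = 74.481 N and a = 74.481 / 16 = 4.6551 m/s².
Starting from rest over a distance of 6.6 m, v² = 2aL = 2 × 4.6551 × 6.6 = 61.4473, so v = 7.8388 m/s.

7.84 m/s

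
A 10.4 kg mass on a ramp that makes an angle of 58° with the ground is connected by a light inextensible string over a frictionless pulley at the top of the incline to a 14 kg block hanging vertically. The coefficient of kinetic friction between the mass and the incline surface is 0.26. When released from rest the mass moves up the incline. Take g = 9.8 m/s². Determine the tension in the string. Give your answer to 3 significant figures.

116 N

For the mass on the incline: the weight component along the slope is m₁g sin 58° = 10.4 × 9.8 × 0.8480 = 86.428 N and the normal force is N = m₁g cos 58° = 54.009 N.
Kinetic friction opposes the mass's motion up the incline: f = μN = 0.26 × 54.009 = 14.042 N acting down the slope.
Newton's second law for the mass (up-slope positive): T − 86.428 − 14.042 = 10.4 a. For the hanging block (downward positive): 14 × 9.8 − T = 14 a.
Adding the two equations eliminates T: 36.730 = 24.4 a, so a = 1.5053 m/s².
Then from the hanging block's equation, T = 14 × (9.8 − 1.5053) = 116.126 N.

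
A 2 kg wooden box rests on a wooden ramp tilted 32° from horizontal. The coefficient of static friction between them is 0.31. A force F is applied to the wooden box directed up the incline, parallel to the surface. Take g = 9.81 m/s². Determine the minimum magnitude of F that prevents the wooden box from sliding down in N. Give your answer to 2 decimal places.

5.24 N

The normal force is N = mg cos 32° = 16.639 N. With F at its minimum the wooden box is on the verge of sliding down, so static friction is at its maximum μ_s N = 0.31 × 16.639 = 5.158 N and acts up the slope.
Equilibrium along the incline: F + μ_s N = mg sin 32°, so F = 10.397 − 5.158 = 5.239 N.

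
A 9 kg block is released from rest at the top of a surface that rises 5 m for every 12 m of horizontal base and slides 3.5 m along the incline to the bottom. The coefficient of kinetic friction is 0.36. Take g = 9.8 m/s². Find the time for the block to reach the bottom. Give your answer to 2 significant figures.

The weight component along the incline is mg sin 22.62° = 33.923 N and the normal force is N = mg cos 22.62° = 81.415 N.
Friction up the slope is f = μN = 0.36 × 81.415 = 29.309 N, so the net downslope force is 33.923 − 29.309 = 4.614 N and a = 4.614 / 9 = 0.5127 m/s².
Starting from rest, L = ½at², so t = √(2L/a) = √(2 × 3.5 / 0.5127) = 3.6950 s.

3.7 s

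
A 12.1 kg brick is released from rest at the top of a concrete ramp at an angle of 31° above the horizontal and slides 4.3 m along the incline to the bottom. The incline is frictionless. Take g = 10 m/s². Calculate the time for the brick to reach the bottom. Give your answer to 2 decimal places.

1.29 s

The weight component along the incline is mg sin 31° = 62.320 N and the normal force is N = mg cos 31° = 103.717 N.
With no friction, a = g sin 31° = 5.1504 m/s².
Starting from rest, L = ½at², so t = √(2L/a) = √(2 × 4.3 / 5.1504) = 1.2922 s.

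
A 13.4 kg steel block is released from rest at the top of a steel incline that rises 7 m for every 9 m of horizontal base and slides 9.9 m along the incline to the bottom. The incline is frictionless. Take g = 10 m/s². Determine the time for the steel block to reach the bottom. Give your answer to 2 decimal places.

The weight component along the incline is mg sin 37.87° = 82.268 N and the normal force is N = mg cos 37.87° = 105.773 N.
With no friction, a = g sin 37.87° = 6.1394 m/s².
Starting from rest, L = ½at², so t = √(2L/a) = √(2 × 9.9 / 6.1394) = 1.7958 s.

1.80 s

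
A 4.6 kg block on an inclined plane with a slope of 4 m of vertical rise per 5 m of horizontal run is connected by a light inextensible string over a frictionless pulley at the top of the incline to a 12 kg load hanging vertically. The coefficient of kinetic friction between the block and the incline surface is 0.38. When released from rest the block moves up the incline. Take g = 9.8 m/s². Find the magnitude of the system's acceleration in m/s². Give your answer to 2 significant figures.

4.6 m/s²

For the block on the incline: the weight component along the slope is m₁g sin 38.66° = 4.6 × 9.8 × 0.6247 = 28.161 N and the normal force is N = m₁g cos 38.66° = 35.202 N.
Kinetic friction opposes the block's motion up the incline: f = μN = 0.38 × 35.202 = 13.377 N acting down the slope.
Newton's second law for the block (up-slope positive): T − 28.161 − 13.377 = 4.6 a. For the hanging load (downward positive): 12 × 9.8 − T = 12 a.
Adding the two equations eliminates T: 76.062 = 16.6 a, so a = 4.5820 m/s².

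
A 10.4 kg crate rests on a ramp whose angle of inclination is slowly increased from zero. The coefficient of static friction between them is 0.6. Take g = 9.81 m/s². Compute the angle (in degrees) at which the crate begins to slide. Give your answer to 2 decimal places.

At the threshold of sliding, static friction is at its maximum μ_s N and exactly balances the weight component along the incline: mg sin θ = μ_s mg cos θ.
Hence tan θ = μ_s = 0.6, so θ = arctan(0.6) = 30.9638°.

30.96°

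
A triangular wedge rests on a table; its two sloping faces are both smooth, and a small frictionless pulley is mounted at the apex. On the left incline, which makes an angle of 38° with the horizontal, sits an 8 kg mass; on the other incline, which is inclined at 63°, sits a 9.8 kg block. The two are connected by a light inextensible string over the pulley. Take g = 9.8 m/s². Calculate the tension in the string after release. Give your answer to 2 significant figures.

Resolve each weight along its own incline: the 8 kg mass has component 8 × 9.8 × sin 38° = 48.268 N down its slope, and the 9.8 kg mass has 9.8 × 9.8 × sin 63° = 85.572 N down its slope.
The 9.8 kg side's 85.572 N exceeds the other side's 48.268 N, so that mass slides down and the 8 kg mass slides up. Taking that direction as positive, Newton's second law for the whole system gives 85.572 − 48.268 = (8 + 9.8) a, so a = 37.304 / 17.8 = 2.0957 m/s².
For the 8 kg mass (up-slope positive): T − 48.268 = 8 × 2.0957, so T = 65.034 N.

65 N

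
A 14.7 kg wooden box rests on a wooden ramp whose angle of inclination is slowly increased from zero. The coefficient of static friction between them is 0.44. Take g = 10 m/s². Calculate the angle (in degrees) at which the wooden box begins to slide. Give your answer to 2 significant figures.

24°

At the threshold of sliding, static friction is at its maximum μ_s N and exactly balances the weight component along the incline: mg sin θ = μ_s mg cos θ.
Hence tan θ = μ_s = 0.44, so θ = arctan(0.44) = 23.7495°.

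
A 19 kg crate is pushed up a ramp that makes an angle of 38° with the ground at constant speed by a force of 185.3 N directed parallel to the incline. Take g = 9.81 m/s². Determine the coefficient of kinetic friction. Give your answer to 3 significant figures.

At constant speed ΣF = 0 along the incline. The applied 185.3 N acts up the slope; the weight component mg sin 38° = 114.753 N and kinetic friction μN both act down the slope.
So 185.3 = 114.753 + μ × 146.877, giving μ = (185.3 − 114.753) / 146.877 = 0.4803.

0.480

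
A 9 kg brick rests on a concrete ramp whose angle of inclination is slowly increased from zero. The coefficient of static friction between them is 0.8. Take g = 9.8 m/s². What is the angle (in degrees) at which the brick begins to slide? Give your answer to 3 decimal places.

At the threshold of sliding, static friction is at its maximum μ_s N and exactly balances the weight component along the incline: mg sin θ = μ_s mg cos θ.
Hence tan θ = μ_s = 0.8, so θ = arctan(0.8) = 38.6598°.

38.660°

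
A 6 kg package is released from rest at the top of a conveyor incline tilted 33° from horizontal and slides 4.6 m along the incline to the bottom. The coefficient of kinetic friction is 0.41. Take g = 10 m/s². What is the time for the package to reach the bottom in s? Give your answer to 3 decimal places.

2.141 s

The weight component along the incline is mg sin 33° = 32.678 N and the normal force is N = mg cos 33° = 50.320 N.
Friction up the slope is f = μN = 0.41 × 50.320 = 20.631 N, so the net downslope force is 32.678 − 20.631 = 12.047 N and a = 12.047 / 6 = 2.0078 m/s².
Starting from rest, L = ½at², so t = √(2L/a) = √(2 × 4.6 / 2.0078) = 2.1406 s.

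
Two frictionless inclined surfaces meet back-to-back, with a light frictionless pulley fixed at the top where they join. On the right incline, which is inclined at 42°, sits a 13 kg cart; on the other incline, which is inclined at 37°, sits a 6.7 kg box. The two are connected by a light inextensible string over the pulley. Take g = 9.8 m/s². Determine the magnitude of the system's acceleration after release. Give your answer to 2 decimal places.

2.32 m/s²

Resolve each weight along its own incline: the 13 kg mass has component 13 × 9.8 × sin 42° = 85.247 N down its slope, and the 6.7 kg mass has 6.7 × 9.8 × sin 37° = 39.515 N down its slope.
The 13 kg side's 85.247 N exceeds the other side's 39.515 N, so that mass slides down and the 6.7 kg mass slides up. Taking that direction as positive, Newton's second law for the whole system gives 85.247 − 39.515 = (13 + 6.7) a, so a = 45.732 / 19.7 = 2.3214 m/s².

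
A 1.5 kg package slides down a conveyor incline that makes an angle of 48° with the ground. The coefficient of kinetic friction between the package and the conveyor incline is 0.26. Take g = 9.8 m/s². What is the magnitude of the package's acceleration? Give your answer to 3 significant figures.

Resolving the weight along the incline: the component pulling the package down the slope is mg sin 48° = 1.5 × 9.8 × 0.7431 = 10.924 N, and the normal force is N = mg cos 48° = 1.5 × 9.8 × 0.6691 = 9.836 N.
Kinetic friction acts up the slope with magnitude f = μN = 0.26 × 9.836 = 2.557 N.
Net force along the incline is 10.924 − 2.557 = 8.367 N, so a = 8.367 / 1.5 = 5.5780 m/s².

5.58 m/s²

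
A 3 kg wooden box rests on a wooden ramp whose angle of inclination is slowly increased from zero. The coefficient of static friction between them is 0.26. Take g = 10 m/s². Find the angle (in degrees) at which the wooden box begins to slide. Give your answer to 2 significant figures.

15°

At the threshold of sliding, static friction is at its maximum μ_s N and exactly balances the weight component along the incline: mg sin θ = μ_s mg cos θ.
Hence tan θ = μ_s = 0.26, so θ = arctan(0.26) = 14.5742°.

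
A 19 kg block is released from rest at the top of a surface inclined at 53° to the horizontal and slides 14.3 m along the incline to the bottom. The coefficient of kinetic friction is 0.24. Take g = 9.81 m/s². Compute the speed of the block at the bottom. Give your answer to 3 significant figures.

13.5 m/s

The weight component along the incline is mg sin 53° = 148.858 N and the normal force is N = mg cos 53° = 112.172 N.
Friction up the slope is f = μN = 0.24 × 112.172 = 26.921 N, so the net downslope force is 148.858 − 26.921 = 121.937 N and a = 121.937 / 19 = 6.4177 m/s².
Starting from rest over a distance of 14.3 m, v² = 2aL = 2 × 6.4177 × 14.3 = 183.5462, so v = 13.5479 m/s.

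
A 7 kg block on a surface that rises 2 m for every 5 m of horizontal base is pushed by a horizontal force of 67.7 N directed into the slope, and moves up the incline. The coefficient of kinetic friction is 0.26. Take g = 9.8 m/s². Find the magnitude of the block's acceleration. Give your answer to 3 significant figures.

2.04 m/s²

The horizontal push has components F cos 21.80° = 67.7 × 0.9285 = 62.859 N up the incline and F sin 21.80° = 67.7 × 0.3714 = 25.144 N pressing into the surface.
The normal force is therefore N = mg cos 21.80° + F sin 21.80° = 63.695 + 25.144 = 88.839 N, and kinetic friction down the slope is μN = 0.26 × 88.839 = 23.098 N.
Along the incline: F cos 21.80° − mg sin 21.80° − μN = ma, so 62.859 − 25.478 − 23.098 = 7 a, giving a = 2.0404 m/s².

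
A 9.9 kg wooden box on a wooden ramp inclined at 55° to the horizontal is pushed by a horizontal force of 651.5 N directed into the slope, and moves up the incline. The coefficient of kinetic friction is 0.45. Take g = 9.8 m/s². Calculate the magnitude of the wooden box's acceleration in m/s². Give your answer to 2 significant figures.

The horizontal push has components F cos 55° = 651.5 × 0.5736 = 373.700 N up the incline and F sin 55° = 651.5 × 0.8192 = 533.709 N pressing into the surface.
The normal force is therefore N = mg cos 55° + F sin 55° = 55.651 + 533.709 = 589.360 N, and kinetic friction down the slope is μN = 0.45 × 589.360 = 265.212 N.
Along the incline: F cos 55° − mg sin 55° − μN = ma, so 373.700 − 79.479 − 265.212 = 9.9 a, giving a = 2.9302 m/s².

2.9 m/s²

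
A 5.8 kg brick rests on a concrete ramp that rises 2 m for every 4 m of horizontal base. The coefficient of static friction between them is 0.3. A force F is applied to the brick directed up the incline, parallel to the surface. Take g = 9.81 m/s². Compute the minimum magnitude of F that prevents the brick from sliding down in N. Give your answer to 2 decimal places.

The normal force is N = mg cos 26.57° = 50.891 N. With F at its minimum the brick is on the verge of sliding down, so static friction is at its maximum μ_s N = 0.3 × 50.891 = 15.267 N and acts up the slope.
Equilibrium along the incline: F + μ_s N = mg sin 26.57°, so F = 25.446 − 15.267 = 10.179 N.

10.18 N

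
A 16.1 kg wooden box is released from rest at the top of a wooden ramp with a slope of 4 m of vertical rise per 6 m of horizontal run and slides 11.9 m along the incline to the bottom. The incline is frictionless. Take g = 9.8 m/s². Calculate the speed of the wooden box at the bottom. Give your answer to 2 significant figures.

The weight component along the incline is mg sin 33.69° = 87.521 N and the normal force is N = mg cos 33.69° = 131.281 N.
With no friction, a = g sin 33.69° = 5.4361 m/s².
Starting from rest over a distance of 11.9 m, v² = 2aL = 2 × 5.4361 × 11.9 = 129.3792, so v = 11.3745 m/s.

11 m/s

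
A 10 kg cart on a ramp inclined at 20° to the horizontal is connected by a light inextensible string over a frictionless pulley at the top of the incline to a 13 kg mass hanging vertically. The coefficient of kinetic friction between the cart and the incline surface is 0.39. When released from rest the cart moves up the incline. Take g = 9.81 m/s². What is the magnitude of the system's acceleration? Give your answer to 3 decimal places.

2.523 m/s²

For the cart on the incline: the weight component along the slope is m₁g sin 20° = 10 × 9.81 × 0.3420 = 33.550 N and the normal force is N = m₁g cos 20° = 92.184 N.
Kinetic friction opposes the cart's motion up the incline: f = μN = 0.39 × 92.184 = 35.952 N acting down the slope.
Newton's second law for the cart (up-slope positive): T − 33.550 − 35.952 = 10 a. For the hanging mass (downward positive): 13 × 9.81 − T = 13 a.
Adding the two equations eliminates T: 58.028 = 23 a, so a = 2.5230 m/s².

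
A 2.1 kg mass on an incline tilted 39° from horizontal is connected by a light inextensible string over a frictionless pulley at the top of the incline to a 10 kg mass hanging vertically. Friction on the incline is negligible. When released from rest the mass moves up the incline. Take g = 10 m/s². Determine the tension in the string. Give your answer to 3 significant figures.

For the mass on the incline: the weight component along the slope is m₁g sin 39° = 2.1 × 10 × 0.6293 = 13.215 N and the normal force is N = m₁g cos 39° = 16.320 N.
Newton's second law for the mass (up-slope positive): T − 13.215 = 2.1 a. For the hanging mass (downward positive): 10 × 10 − T = 10 a.
Adding the two equations eliminates T: 86.785 = 12.1 a, so a = 7.1723 m/s².
Then from the hanging mass's equation, T = 10 × (10 − 7.1723) = 28.277 N.

28.3 N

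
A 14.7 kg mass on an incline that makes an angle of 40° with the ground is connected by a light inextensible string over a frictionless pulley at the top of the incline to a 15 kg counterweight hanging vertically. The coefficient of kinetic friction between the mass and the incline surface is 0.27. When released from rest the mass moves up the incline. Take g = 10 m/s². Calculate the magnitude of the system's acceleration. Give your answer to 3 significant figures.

0.845 m/s²

For the mass on the incline: the weight component along the slope is m₁g sin 40° = 14.7 × 10 × 0.6428 = 94.492 N and the normal force is N = m₁g cos 40° = 112.609 N.
Kinetic friction opposes the mass's motion up the incline: f = μN = 0.27 × 112.609 = 30.404 N acting down the slope.
Newton's second law for the mass (up-slope positive): T − 94.492 − 30.404 = 14.7 a. For the hanging counterweight (downward positive): 15 × 10 − T = 15 a.
Adding the two equations eliminates T: 25.104 = 29.7 a, so a = 0.8453 m/s².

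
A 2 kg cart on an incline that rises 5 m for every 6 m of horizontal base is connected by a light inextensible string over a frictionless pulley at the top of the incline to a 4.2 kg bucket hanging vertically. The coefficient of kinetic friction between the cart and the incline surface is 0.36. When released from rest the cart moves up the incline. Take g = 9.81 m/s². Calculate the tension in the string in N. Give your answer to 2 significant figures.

25 N

For the cart on the incline: the weight component along the slope is m₁g sin 39.81° = 2 × 9.81 × 0.6402 = 12.561 N and the normal force is N = m₁g cos 39.81° = 15.073 N.
Kinetic friction opposes the cart's motion up the incline: f = μN = 0.36 × 15.073 = 5.426 N acting down the slope.
Newton's second law for the cart (up-slope positive): T − 12.561 − 5.426 = 2 a. For the hanging bucket (downward positive): 4.2 × 9.81 − T = 4.2 a.
Adding the two equations eliminates T: 23.215 = 6.2 a, so a = 3.7444 m/s².
Then from the hanging bucket's equation, T = 4.2 × (9.81 − 3.7444) = 25.476 N.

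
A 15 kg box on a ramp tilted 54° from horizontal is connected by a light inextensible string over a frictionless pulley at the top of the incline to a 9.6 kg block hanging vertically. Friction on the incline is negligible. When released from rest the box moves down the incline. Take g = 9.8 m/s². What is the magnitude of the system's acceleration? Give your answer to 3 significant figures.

1.01 m/s²

For the box on the incline: the weight component along the slope is m₁g sin 54° = 15 × 9.8 × 0.8090 = 118.923 N and the normal force is N = m₁g cos 54° = 86.404 N.
Newton's second law for the box (down-slope positive): 118.923 − T = 15 a. For the hanging block (upward positive): T − 9.6 × 9.8 = 9.6 a.
Adding the two equations eliminates T: 24.843 = 24.6 a, so a = 1.0099 m/s².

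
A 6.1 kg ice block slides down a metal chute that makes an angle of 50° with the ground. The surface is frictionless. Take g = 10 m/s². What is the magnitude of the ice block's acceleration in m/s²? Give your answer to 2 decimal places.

7.66 m/s²

Resolving the weight along the incline: the component pulling the ice block down the slope is mg sin 50° = 6.1 × 10 × 0.7660 = 46.726 N, and the normal force is N = mg cos 50° = 6.1 × 10 × 0.6428 = 39.211 N.
With no friction the net force along the incline is 46.726 N, so a = g sin 50° = 46.726 / 6.1 = 7.6600 m/s².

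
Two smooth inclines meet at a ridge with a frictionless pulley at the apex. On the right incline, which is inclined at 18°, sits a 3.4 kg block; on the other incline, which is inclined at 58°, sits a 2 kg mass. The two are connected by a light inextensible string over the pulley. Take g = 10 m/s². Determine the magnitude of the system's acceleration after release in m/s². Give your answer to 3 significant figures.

Resolve each weight along its own incline: the 3.4 kg mass has component 3.4 × 10 × sin 18° = 10.507 N down its slope, and the 2 kg mass has 2 × 10 × sin 58° = 16.961 N down its slope.
The 2 kg side's 16.961 N exceeds the other side's 10.507 N, so that mass slides down and the 3.4 kg mass slides up. Taking that direction as positive, Newton's second law for the whole system gives 16.961 − 10.507 = (3.4 + 2) a, so a = 6.454 / 5.4 = 1.1952 m/s².

1.20 m/s²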